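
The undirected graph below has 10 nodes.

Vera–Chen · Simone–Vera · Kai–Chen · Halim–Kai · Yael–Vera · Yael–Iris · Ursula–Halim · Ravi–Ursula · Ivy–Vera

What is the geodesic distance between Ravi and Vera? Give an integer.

5

One shortest route is Ravi – Ursula – Halim – Kai – Chen – Vera, which uses 5 edges, and at distance 4 from Ravi we only reach {Chen}, which does not include Vera. So d(Ravi,Vera) = 5.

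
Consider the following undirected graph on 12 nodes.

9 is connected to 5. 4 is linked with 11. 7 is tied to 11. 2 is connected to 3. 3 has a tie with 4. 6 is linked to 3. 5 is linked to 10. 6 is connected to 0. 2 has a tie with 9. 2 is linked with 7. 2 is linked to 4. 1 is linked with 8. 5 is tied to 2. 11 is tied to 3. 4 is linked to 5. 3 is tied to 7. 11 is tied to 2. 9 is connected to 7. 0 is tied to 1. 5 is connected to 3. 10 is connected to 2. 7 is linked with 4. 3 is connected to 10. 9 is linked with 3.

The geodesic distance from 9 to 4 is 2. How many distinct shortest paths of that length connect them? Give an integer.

4

The shortest distance is 2. The length-2 paths are: 9–5–4; 9–3–4; 9–7–4; 9–2–4.
That gives 4 distinct shortest paths.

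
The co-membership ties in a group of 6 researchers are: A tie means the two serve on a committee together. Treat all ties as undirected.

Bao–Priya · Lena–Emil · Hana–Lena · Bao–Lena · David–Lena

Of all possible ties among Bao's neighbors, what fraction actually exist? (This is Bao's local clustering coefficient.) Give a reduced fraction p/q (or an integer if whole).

0

Bao's neighbors: Lena and Priya (k = 2).
Possible neighbor pairs: C(2,2) = 1. Edges among them: none → e = 0.
Clustering(Bao) = 0/1.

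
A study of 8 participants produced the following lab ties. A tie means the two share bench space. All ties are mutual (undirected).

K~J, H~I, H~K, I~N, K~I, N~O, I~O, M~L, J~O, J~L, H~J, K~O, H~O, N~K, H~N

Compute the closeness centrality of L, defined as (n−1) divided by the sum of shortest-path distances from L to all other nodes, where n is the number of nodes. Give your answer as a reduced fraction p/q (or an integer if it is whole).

1/2

Distances from L: H:2, I:3, J:1, K:2, M:1, N:3, O:2. Sum = 14.
n = 8, so closeness = 7/14 = 1/2.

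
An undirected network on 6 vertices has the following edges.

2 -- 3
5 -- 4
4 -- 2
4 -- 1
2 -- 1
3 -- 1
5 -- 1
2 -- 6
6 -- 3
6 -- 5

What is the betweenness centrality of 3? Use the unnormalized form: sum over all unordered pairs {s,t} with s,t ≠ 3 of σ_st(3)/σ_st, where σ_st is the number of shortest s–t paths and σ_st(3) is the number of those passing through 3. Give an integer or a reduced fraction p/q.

1/3

Pairs whose geodesics pass through 3 — 1–6: 1/3.
All other pairs contribute 0.
Summing the contributions gives betweenness(3) = 1/3.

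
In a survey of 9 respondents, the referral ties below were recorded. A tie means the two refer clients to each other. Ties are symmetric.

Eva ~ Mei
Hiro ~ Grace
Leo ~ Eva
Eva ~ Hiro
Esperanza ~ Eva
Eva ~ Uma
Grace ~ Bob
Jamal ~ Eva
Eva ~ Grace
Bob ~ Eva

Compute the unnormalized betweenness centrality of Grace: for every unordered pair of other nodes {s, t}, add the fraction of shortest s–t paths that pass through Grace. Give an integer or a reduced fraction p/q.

Pairs whose geodesics pass through Grace — Bob–Hiro: 1/2.
All other pairs contribute 0.
Summing the contributions gives betweenness(Grace) = 1/2.

1/2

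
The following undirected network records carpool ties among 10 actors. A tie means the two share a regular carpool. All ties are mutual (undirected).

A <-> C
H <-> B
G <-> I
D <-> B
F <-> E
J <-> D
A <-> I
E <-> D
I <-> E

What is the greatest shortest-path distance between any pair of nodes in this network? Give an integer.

Eccentricity of each node (its greatest distance to any other): A:5, B:5, C:6, D:4, E:3, F:4, G:5, H:6, I:4, J:5.
The maximum eccentricity is 6, realized for instance by the pair C–H via C – A – I – E – D – B – H. So the diameter is 6.

6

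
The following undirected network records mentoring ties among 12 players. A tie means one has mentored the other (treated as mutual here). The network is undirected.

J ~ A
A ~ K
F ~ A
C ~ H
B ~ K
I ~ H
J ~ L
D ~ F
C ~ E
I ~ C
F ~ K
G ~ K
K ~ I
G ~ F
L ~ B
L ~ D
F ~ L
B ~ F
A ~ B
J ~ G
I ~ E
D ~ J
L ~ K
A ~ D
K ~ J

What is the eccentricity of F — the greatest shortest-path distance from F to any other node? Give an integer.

3

Distances from F: A:1, B:1, C:3, D:1, E:3, G:1, H:3, I:2, J:2, K:1, L:1.
The largest is 3 (to H, E, and C), so the eccentricity of F is 3.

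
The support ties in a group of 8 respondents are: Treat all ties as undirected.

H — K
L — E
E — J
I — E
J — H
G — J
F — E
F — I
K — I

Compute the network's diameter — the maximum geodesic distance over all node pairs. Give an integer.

Eccentricity of each node (its greatest distance to any other): E:2, F:3, G:3, H:3, I:3, J:2, K:3, L:3.
The maximum eccentricity is 3, realized for instance by the pair I–G via I – E – J – G. So the diameter is 3.

3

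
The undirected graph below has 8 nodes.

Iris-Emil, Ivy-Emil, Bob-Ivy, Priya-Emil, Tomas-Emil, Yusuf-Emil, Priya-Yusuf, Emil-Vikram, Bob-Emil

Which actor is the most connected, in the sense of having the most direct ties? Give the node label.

Degrees — Bob:2, Emil:7, Iris:1, Ivy:2, Priya:2, Tomas:1, Vikram:1, Yusuf:2.
The maximum is 7, attained only by Emil.

Emil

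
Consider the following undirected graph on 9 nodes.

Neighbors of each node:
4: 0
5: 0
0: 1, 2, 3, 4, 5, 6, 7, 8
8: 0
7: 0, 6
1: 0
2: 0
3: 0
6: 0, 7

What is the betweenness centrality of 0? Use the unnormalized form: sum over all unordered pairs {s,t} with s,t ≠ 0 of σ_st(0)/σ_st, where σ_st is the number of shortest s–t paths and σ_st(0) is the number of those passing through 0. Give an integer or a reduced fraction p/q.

Pairs whose geodesics pass through 0 — 4–3: 1; 4–2: 1; 4–5: 1; 4–1: 1; 4–8: 1; 4–6: 1; 4–7: 1; 3–2: 1; 3–5: 1; 3–1: 1; 3–8: 1; 3–6: 1; 3–7: 1; 2–5: 1 … (+13 more pairs).
All other pairs contribute 0.
Summing the contributions gives betweenness(0) = 27.

27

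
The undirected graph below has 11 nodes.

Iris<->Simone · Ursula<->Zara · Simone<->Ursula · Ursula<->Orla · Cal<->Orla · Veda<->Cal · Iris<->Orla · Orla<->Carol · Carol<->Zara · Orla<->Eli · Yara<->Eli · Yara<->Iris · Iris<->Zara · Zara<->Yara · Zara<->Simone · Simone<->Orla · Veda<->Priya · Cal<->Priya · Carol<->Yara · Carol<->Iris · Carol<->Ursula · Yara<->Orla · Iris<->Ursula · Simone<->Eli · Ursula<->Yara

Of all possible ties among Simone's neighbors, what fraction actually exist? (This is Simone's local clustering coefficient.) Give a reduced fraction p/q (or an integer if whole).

Simone's neighbors: Eli, Iris, Orla, Ursula, and Zara (k = 5).
Possible neighbor pairs: C(5,2) = 10. Edges among them: Eli–Orla, Iris–Orla, Iris–Ursula, Iris–Zara, Orla–Ursula, Ursula–Zara → e = 6.
Clustering(Simone) = 6/10 = 3/5.

3/5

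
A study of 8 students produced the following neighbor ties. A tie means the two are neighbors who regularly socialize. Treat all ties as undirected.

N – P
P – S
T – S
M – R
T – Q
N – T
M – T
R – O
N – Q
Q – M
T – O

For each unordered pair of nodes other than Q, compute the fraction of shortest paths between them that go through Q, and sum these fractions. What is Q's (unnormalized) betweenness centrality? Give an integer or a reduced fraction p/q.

Pairs whose geodesics pass through Q — P–M: 1/3; P–R: 1/5; N–M: 1/2; N–R: 1/3.
All other pairs contribute 0.
Summing the contributions gives betweenness(Q) = 41/30.

41/30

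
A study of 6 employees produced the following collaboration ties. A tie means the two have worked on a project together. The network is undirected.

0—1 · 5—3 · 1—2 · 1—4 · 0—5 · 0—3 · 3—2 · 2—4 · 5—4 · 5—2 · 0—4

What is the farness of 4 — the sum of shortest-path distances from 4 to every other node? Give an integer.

6

Distances from 4: 0:1, 1:1, 2:1, 3:2, 5:1.
Sum = 1 + 1 + 1 + 2 + 1 = 6.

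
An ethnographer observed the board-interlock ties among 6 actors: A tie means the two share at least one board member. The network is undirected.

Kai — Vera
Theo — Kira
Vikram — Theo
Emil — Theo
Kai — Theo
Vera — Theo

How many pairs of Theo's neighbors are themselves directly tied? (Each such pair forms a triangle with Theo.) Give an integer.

1

Theo's neighbors: Emil, Kai, Kira, Vera, and Vikram.
Neighbor pairs that are themselves tied: Theo–Kai–Vera. Each forms one triangle with Theo, for 1 in total.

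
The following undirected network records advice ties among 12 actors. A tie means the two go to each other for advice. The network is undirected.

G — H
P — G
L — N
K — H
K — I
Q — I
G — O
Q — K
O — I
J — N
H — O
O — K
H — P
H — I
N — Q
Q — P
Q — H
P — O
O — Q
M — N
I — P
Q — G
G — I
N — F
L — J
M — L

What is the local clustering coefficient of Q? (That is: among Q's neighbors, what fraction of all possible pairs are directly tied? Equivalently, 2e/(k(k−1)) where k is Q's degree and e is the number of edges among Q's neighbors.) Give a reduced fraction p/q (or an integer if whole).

Q's neighbors: G, H, I, K, N, O, and P (k = 7).
Possible neighbor pairs: C(7,2) = 21. Edges among them: G–H, G–I, G–O, G–P, H–I, H–K, H–O, H–P, I–K, I–O, I–P, K–O, O–P → e = 13.
Clustering(Q) = 13/21.

13/21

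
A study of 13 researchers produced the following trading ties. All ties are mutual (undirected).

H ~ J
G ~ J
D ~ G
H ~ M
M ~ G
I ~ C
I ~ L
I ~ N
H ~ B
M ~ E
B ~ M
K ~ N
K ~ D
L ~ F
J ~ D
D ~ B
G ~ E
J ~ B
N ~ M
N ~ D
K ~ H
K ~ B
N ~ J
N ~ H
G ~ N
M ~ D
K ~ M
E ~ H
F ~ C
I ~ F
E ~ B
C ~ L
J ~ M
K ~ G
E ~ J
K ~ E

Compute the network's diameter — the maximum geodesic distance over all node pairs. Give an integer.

4

Eccentricity of each node (its greatest distance to any other): B:4, C:4, D:3, E:4, F:4, G:3, H:3, I:3, J:3, K:3, L:4, M:3, N:2.
The maximum eccentricity is 4, realized for instance by the pair F–B via F – I – N – J – B. So the diameter is 4.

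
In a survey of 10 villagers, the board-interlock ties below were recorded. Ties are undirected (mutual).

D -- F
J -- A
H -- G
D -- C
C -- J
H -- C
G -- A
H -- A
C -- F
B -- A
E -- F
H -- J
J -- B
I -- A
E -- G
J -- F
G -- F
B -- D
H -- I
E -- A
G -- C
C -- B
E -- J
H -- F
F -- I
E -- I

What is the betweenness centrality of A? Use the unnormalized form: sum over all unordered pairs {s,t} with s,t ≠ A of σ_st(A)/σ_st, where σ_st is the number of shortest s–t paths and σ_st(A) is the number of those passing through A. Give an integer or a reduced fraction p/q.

97/30

Pairs whose geodesics pass through A — B–E: 1/2; B–I: 1; B–H: 1/3; B–G: 1/2; E–H: 1/5; I–J: 1/4; I–G: 1/4; J–G: 1/5.
All other pairs contribute 0.
Summing the contributions gives betweenness(A) = 97/30.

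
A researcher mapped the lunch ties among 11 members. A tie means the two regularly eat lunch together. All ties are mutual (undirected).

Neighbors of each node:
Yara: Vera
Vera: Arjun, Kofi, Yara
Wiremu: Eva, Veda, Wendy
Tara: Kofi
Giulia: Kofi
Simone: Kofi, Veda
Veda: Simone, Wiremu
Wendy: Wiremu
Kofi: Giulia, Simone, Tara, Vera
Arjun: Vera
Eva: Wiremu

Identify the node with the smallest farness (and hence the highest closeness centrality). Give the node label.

Kofi

Farness (sum of distances to all others) for each node — Arjun:35, Eva:39, Giulia:30, Kofi:21, Simone:22, Tara:30, Veda:25, Vera:26, Wendy:39, Wiremu:30, Yara:35.
The smallest farness is 21, for Kofi, so Kofi has the highest closeness.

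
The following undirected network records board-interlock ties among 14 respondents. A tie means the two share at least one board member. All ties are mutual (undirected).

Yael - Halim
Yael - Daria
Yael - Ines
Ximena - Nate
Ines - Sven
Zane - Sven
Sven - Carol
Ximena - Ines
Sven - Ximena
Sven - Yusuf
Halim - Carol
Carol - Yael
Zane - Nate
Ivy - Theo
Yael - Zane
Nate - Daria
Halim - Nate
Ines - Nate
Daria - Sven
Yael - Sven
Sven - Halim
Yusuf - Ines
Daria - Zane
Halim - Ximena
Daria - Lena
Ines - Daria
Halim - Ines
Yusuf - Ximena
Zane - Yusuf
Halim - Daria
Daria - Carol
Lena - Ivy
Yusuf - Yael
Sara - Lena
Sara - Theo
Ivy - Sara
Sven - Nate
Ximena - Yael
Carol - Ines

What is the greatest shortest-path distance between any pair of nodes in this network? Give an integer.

5

Eccentricity of each node (its greatest distance to any other): Carol:4, Daria:3, Halim:4, Ines:4, Ivy:4, Lena:3, Nate:4, Sara:4, Sven:4, Theo:5, Ximena:5, Yael:4, Yusuf:5, Zane:4.
The maximum eccentricity is 5, realized for instance by the pair Ximena–Theo via Ximena – Ines – Daria – Lena – Ivy – Theo. So the diameter is 5.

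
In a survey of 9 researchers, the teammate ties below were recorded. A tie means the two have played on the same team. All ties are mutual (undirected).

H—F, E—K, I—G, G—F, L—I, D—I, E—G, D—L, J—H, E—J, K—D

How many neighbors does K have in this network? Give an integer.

K is directly tied to D and E. That is 2 neighbors, so the degree of K is 2.

2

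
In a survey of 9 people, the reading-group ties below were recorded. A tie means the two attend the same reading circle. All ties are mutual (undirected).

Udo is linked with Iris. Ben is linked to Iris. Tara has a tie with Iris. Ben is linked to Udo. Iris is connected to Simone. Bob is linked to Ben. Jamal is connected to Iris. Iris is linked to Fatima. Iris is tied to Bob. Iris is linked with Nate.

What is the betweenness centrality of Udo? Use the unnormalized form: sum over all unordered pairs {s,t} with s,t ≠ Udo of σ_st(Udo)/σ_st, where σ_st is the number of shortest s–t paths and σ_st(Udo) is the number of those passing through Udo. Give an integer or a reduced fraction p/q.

0

No shortest path between any pair of other nodes passes through Udo.
Summing the contributions gives betweenness(Udo) = 0.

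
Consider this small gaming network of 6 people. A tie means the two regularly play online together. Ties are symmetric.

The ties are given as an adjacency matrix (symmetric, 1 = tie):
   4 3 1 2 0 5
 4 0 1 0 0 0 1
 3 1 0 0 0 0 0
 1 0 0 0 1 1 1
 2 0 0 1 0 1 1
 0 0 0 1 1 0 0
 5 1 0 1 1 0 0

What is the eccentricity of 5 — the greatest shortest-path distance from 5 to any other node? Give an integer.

Distances from 5: 0:2, 1:1, 2:1, 3:2, 4:1.
The largest is 2 (to 3 and 0), so the eccentricity of 5 is 2.

2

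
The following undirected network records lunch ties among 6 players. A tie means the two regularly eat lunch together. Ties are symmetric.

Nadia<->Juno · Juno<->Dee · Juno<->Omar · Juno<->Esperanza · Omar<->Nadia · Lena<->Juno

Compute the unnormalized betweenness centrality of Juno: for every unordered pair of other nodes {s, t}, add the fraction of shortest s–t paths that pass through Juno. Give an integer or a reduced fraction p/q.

9

Pairs whose geodesics pass through Juno — Dee–Lena: 1; Dee–Omar: 1; Dee–Esperanza: 1; Dee–Nadia: 1; Lena–Omar: 1; Lena–Esperanza: 1; Lena–Nadia: 1; Omar–Esperanza: 1; Esperanza–Nadia: 1.
All other pairs contribute 0.
Summing the contributions gives betweenness(Juno) = 9.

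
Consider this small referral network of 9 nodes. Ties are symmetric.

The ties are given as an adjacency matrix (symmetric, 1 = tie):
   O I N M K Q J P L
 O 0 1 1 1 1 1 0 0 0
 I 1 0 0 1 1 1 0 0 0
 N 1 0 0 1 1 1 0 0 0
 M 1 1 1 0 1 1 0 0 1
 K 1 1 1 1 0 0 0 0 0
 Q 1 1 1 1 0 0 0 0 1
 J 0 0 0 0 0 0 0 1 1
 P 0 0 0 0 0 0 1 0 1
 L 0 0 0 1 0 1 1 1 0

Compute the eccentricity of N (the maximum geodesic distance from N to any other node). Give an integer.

Distances from N: I:2, J:3, K:1, L:2, M:1, O:1, P:3, Q:1.
The largest is 3 (to J and P), so the eccentricity of N is 3.

3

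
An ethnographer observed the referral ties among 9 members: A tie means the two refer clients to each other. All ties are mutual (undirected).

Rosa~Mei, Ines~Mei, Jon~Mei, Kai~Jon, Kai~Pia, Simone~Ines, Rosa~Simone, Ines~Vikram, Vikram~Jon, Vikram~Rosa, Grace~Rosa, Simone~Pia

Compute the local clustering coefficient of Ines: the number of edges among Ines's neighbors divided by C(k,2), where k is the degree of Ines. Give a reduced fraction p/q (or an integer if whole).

0

Ines's neighbors: Mei, Simone, and Vikram (k = 3).
Possible neighbor pairs: C(3,2) = 3. Edges among them: none → e = 0.
Clustering(Ines) = 0/3 = 0.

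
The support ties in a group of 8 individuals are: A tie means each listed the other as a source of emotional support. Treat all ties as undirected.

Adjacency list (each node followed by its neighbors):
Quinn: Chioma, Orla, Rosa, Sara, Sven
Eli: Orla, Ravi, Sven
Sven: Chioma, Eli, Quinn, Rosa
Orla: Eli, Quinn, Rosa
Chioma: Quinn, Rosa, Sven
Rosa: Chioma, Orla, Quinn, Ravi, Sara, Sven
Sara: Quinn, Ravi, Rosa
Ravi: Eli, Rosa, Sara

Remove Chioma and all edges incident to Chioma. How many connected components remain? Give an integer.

1

Chioma's neighbors (Quinn, Rosa, and Sven) remain reachable from one another through other ties, so the rest of the network stays in one piece.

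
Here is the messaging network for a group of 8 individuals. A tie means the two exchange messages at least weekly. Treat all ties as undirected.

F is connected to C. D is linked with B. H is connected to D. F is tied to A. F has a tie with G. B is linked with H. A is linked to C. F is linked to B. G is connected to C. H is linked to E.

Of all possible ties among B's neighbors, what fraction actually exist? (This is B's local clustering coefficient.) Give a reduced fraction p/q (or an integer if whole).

B's neighbors: D, F, and H (k = 3).
Possible neighbor pairs: C(3,2) = 3. Edges among them: D–H → e = 1.
Clustering(B) = 1/3.

1/3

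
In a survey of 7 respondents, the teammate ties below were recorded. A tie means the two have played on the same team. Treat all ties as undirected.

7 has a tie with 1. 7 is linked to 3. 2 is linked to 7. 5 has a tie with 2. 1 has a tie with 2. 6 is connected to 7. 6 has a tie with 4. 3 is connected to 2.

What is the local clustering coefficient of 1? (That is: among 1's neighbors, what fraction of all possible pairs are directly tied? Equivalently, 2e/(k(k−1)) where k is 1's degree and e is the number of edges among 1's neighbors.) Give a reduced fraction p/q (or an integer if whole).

1

1's neighbors: 2 and 7 (k = 2).
Possible neighbor pairs: C(2,2) = 1. Edges among them: 2–7 → e = 1.
Clustering(1) = 1/1.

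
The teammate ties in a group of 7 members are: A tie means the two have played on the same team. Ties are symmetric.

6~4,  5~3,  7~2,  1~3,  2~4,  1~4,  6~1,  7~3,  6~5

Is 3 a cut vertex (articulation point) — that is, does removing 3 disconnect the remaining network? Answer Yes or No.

No

Even without 3, every remaining node can still reach every other (the residual graph is connected), so 3 is not a cut vertex.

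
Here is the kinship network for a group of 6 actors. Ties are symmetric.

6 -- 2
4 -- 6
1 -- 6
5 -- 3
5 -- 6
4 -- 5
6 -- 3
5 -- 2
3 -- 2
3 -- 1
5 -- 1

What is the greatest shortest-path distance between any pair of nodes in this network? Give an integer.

Eccentricity of each node (its greatest distance to any other): 1:2, 2:2, 3:2, 4:2, 5:1, 6:1.
The maximum eccentricity is 2, realized for instance by the pair 2–1 via 2 – 6 – 1. So the diameter is 2.

2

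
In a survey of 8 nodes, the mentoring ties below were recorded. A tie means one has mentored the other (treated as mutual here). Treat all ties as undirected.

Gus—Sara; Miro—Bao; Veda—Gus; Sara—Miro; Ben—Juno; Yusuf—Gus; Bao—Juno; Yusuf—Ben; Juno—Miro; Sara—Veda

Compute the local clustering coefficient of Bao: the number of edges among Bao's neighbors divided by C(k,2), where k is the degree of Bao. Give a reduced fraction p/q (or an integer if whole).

1

Bao's neighbors: Juno and Miro (k = 2).
Possible neighbor pairs: C(2,2) = 1. Edges among them: Juno–Miro → e = 1.
Clustering(Bao) = 1/1.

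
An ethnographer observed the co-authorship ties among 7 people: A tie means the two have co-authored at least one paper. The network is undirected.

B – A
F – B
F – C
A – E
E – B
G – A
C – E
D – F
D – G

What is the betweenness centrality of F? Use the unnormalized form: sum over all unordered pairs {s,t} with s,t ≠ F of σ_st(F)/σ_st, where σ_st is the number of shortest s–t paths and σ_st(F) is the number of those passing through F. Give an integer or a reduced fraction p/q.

Pairs whose geodesics pass through F — E–D: 2/3; C–D: 1; C–G: 1/2; C–B: 1/2; D–B: 1.
All other pairs contribute 0.
Summing the contributions gives betweenness(F) = 11/3.

11/3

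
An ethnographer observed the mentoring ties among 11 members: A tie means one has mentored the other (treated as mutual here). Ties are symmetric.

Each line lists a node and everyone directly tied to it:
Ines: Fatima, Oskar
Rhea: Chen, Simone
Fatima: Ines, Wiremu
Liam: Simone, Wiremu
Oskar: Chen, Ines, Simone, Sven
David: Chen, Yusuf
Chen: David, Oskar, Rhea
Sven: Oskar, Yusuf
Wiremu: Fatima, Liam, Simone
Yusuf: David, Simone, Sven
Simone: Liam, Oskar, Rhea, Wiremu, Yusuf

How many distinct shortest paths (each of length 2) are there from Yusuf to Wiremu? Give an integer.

1

The shortest distance is 2, and the only length-2 path is Yusuf–Simone–Wiremu. So there is exactly 1 shortest path.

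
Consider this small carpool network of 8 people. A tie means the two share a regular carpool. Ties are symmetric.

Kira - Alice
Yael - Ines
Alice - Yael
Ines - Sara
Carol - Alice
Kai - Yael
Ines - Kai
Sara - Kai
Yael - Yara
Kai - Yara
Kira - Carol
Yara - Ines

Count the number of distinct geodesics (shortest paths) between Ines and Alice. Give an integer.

1

The shortest distance is 2, and the only length-2 path is Ines–Yael–Alice. So there is exactly 1 shortest path.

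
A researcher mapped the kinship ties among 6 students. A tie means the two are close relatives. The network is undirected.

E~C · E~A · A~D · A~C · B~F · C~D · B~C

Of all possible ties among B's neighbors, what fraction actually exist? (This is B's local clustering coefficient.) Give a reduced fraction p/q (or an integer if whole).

B's neighbors: C and F (k = 2).
Possible neighbor pairs: C(2,2) = 1. Edges among them: none → e = 0.
Clustering(B) = 0/1.

0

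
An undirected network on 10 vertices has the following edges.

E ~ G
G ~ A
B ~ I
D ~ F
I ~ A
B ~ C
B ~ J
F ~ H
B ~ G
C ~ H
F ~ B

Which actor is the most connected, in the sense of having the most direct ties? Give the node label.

Degrees — A:2, B:5, C:2, D:1, E:1, F:3, G:3, H:2, I:2, J:1.
The maximum is 5, attained only by B.

B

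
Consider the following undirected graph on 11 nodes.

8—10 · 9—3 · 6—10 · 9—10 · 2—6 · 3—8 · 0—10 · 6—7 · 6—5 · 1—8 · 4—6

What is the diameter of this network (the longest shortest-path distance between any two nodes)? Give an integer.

4

Eccentricity of each node (its greatest distance to any other): 0:3, 1:4, 2:4, 3:4, 4:4, 5:4, 6:3, 7:4, 8:3, 9:3, 10:2.
The maximum eccentricity is 4, realized for instance by the pair 5–3 via 5 – 6 – 10 – 8 – 3. So the diameter is 4.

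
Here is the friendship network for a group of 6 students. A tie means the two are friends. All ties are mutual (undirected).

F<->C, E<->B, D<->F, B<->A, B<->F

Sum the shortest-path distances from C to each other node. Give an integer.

Distances from C: A:3, B:2, D:2, E:3, F:1.
Sum = 3 + 2 + 2 + 3 + 1 = 11.

11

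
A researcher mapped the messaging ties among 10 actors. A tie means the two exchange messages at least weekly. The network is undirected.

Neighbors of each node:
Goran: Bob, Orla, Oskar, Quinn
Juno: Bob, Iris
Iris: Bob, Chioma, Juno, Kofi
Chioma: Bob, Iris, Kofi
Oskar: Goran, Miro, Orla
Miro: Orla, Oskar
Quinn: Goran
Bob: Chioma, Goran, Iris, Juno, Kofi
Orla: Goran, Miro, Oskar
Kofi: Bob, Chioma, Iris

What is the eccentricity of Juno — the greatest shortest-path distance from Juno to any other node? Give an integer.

Distances from Juno: Bob:1, Chioma:2, Goran:2, Iris:1, Kofi:2, Miro:4, Orla:3, Oskar:3, Quinn:3.
The largest is 4 (to Miro), so the eccentricity of Juno is 4.

4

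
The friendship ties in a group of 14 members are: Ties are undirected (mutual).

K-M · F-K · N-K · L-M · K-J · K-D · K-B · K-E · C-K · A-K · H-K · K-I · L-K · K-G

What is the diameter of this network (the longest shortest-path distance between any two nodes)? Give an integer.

2

Eccentricity of each node (its greatest distance to any other): A:2, B:2, C:2, D:2, E:2, F:2, G:2, H:2, I:2, J:2, K:1, L:2, M:2, N:2.
The maximum eccentricity is 2, realized for instance by the pair B–C via B – K – C. So the diameter is 2.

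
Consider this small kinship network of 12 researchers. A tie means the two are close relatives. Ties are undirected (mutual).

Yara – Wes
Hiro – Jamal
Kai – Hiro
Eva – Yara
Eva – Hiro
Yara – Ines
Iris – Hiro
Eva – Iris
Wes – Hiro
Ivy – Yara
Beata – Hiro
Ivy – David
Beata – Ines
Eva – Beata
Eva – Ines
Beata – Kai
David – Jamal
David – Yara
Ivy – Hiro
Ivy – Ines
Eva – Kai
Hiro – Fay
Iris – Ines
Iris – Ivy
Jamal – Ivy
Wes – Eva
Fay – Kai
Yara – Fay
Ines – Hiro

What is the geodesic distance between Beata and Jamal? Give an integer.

One shortest route is Beata – Hiro – Jamal, which uses 2 edges, and Beata and Jamal are not directly tied, so nothing shorter exists. So d(Beata,Jamal) = 2.

2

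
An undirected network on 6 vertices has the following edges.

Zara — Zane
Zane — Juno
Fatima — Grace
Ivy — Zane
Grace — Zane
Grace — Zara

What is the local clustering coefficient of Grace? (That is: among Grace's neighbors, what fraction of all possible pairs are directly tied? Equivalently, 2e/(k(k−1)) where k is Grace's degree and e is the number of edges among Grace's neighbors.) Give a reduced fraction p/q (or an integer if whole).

1/3

Grace's neighbors: Fatima, Zane, and Zara (k = 3).
Possible neighbor pairs: C(3,2) = 3. Edges among them: Zane–Zara → e = 1.
Clustering(Grace) = 1/3.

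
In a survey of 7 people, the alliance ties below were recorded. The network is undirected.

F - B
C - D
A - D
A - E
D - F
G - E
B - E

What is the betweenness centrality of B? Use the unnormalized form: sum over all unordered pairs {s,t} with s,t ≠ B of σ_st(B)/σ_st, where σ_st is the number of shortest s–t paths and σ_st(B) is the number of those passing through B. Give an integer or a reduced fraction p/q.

2

Pairs whose geodesics pass through B — F–E: 1; F–G: 1.
All other pairs contribute 0.
Summing the contributions gives betweenness(B) = 2.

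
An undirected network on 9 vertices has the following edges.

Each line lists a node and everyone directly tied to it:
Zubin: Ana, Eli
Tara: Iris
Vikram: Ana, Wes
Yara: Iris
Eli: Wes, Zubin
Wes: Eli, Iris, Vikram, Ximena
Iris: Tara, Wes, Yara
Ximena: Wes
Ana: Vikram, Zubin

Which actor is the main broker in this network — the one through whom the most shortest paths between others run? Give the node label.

Wes

Unnormalized betweenness of each node: Ana:1, Eli:5, Iris:13, Tara:0, Vikram:5, Wes:20, Ximena:0, Yara:0, Zubin:1.
Wes has the largest value, 20, making it the main broker — the node through which the most shortest paths run.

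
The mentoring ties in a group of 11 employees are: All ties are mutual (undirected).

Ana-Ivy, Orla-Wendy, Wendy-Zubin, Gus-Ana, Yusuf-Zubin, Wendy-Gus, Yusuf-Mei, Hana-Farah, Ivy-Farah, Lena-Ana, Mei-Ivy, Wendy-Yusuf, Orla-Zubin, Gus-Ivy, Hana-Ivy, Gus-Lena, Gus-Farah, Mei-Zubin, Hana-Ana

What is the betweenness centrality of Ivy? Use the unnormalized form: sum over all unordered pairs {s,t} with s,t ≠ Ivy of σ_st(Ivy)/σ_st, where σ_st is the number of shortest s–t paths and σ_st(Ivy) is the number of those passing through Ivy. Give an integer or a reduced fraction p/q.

21/2

Pairs whose geodesics pass through Ivy — Hana–Gus: 1/3; Hana–Orla: 2/4; Hana–Wendy: 1/3; Hana–Zubin: 1; Hana–Yusuf: 1; Hana–Mei: 1; Ana–Farah: 1/3; Ana–Zubin: 1/2; Ana–Yusuf: 1/2; Ana–Mei: 1; Lena–Mei: 2/2; Gus–Mei: 1; Farah–Zubin: 1/2; Farah–Yusuf: 1/2 … (+1 more pairs).
All other pairs contribute 0.
Summing the contributions gives betweenness(Ivy) = 21/2.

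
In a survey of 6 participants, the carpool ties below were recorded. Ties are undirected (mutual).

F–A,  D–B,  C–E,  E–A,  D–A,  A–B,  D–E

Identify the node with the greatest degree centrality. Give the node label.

A

Degrees — A:4, B:2, C:1, D:3, E:3, F:1.
The maximum is 4, attained only by A.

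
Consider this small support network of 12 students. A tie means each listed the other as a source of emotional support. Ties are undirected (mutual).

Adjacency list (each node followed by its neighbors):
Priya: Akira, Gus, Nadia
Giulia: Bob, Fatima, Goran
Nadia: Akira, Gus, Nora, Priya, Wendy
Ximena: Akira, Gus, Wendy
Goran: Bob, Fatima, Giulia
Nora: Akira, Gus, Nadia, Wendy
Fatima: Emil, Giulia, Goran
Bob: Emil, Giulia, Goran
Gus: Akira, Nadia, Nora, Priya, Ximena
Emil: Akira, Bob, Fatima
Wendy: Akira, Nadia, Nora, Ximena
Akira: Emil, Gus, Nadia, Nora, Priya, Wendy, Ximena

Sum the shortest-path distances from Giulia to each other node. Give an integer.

Distances from Giulia: Akira:3, Bob:1, Emil:2, Fatima:1, Goran:1, Gus:4, Nadia:4, Nora:4, Priya:4, Wendy:4, Ximena:4.
Sum = 3 + 1 + 2 + 1 + 1 + 4 + 4 + 4 + 4 + 4 + 4 = 32.

32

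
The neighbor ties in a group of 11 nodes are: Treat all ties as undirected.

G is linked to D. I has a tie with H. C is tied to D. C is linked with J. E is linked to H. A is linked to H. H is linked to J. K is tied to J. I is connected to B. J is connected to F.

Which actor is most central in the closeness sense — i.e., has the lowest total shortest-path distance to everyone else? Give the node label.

Farness (sum of distances to all others) for each node — A:28, B:35, C:23, D:30, E:28, F:27, G:39, H:19, I:26, J:18, K:27.
The smallest farness is 18, for J, so J has the highest closeness.

J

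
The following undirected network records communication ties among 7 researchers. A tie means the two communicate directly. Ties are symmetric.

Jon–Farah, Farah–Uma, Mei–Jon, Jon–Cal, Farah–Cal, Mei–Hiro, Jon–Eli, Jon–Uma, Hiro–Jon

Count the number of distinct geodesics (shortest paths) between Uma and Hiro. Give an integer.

The shortest distance is 2, and the only length-2 path is Uma–Jon–Hiro. So there is exactly 1 shortest path.

1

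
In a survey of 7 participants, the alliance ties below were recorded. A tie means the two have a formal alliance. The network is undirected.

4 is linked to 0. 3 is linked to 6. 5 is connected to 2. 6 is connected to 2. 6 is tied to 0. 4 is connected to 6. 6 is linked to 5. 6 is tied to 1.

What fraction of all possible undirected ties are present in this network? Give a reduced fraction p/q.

There are 8 edges and 7 nodes, so the maximum possible is C(7,2) = 21.
Density = 8/21.

8/21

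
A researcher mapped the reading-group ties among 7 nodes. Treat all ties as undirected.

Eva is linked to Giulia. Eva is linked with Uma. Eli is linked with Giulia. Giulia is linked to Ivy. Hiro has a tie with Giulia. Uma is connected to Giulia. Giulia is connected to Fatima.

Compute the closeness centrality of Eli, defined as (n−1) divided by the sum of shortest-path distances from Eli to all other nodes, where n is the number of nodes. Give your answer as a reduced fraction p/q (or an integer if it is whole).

6/11

Distances from Eli: Eva:2, Fatima:2, Giulia:1, Hiro:2, Ivy:2, Uma:2. Sum = 11.
n = 7, so closeness = 6/11.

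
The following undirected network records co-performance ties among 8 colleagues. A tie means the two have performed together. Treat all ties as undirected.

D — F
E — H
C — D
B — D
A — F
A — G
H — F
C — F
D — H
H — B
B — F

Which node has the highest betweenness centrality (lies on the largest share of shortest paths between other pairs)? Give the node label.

Unnormalized betweenness of each node: A:6, B:0, C:0, D:3/2, E:0, F:23/2, G:0, H:6.
F has the largest value, 23/2, making it the main broker — the node through which the most shortest paths run.

F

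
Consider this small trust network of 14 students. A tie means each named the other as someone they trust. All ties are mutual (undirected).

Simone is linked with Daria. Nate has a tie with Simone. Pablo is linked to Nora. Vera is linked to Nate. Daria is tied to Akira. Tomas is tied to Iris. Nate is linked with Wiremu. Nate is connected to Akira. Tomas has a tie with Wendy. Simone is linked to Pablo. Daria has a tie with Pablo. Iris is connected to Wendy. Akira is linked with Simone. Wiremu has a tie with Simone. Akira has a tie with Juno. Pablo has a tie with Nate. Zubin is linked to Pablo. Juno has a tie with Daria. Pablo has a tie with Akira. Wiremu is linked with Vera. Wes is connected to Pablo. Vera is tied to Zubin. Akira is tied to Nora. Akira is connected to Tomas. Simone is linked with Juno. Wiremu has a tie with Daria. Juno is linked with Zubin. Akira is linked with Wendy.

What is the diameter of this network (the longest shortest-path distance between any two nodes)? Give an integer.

4

Eccentricity of each node (its greatest distance to any other): Akira:2, Daria:3, Iris:4, Juno:3, Nate:3, Nora:3, Pablo:3, Simone:3, Tomas:3, Vera:4, Wendy:3, Wes:4, Wiremu:4, Zubin:4.
The maximum eccentricity is 4, realized for instance by the pair Zubin–Iris via Zubin – Pablo – Akira – Tomas – Iris. So the diameter is 4.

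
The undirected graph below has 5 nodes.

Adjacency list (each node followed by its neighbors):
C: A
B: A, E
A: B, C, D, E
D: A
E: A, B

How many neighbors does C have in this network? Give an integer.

C is directly tied to A. That is 1 neighbor, so the degree of C is 1.

1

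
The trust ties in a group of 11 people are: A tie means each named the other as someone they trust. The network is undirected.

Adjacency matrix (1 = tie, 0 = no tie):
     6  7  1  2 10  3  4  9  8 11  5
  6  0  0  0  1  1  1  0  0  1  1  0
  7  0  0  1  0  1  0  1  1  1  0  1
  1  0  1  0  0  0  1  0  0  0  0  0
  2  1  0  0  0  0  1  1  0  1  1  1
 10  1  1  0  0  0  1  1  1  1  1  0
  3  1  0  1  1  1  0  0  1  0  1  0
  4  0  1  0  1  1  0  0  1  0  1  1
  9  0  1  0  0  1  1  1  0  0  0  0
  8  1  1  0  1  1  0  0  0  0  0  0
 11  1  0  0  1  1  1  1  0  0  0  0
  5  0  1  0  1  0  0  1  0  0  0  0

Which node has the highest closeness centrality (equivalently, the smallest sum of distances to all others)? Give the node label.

10

Farness (sum of distances to all others) for each node — 1:18, 2:14, 3:14, 4:14, 5:17, 6:15, 7:14, 8:16, 9:16, 10:13, 11:15.
The smallest farness is 13, for 10, so 10 has the highest closeness.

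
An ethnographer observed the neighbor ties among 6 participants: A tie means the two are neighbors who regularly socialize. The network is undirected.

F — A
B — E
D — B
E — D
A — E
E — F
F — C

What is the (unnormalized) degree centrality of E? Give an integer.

E is directly tied to A, B, D, and F. That is 4 neighbors, so the degree of E is 4.

4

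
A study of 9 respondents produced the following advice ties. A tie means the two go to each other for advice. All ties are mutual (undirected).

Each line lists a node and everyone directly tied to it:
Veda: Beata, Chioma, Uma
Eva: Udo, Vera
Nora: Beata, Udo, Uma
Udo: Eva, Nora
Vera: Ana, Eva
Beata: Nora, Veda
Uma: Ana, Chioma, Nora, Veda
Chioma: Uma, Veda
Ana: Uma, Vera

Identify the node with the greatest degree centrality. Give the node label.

Degrees — Ana:2, Beata:2, Chioma:2, Eva:2, Nora:3, Udo:2, Uma:4, Veda:3, Vera:2.
The maximum is 4, attained only by Uma.

Uma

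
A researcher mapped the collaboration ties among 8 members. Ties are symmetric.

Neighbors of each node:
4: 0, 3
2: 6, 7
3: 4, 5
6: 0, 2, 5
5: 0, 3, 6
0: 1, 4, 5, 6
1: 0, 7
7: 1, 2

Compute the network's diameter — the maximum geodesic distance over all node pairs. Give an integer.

4

Eccentricity of each node (its greatest distance to any other): 0:2, 1:3, 2:3, 3:4, 4:3, 5:3, 6:2, 7:4.
The maximum eccentricity is 4, realized for instance by the pair 3–7 via 3 – 4 – 0 – 1 – 7. So the diameter is 4.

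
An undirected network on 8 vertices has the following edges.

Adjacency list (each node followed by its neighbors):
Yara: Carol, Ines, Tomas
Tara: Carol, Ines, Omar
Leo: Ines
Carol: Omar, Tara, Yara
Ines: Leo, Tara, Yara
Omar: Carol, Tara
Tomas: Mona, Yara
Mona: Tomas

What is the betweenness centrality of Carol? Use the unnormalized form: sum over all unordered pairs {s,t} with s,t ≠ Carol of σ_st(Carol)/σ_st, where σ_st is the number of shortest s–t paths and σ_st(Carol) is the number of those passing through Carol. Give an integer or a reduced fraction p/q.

Pairs whose geodesics pass through Carol — Tomas–Omar: 1; Tomas–Tara: 1/2; Mona–Omar: 1; Mona–Tara: 1/2; Yara–Omar: 1; Yara–Tara: 1/2.
All other pairs contribute 0.
Summing the contributions gives betweenness(Carol) = 9/2.

9/2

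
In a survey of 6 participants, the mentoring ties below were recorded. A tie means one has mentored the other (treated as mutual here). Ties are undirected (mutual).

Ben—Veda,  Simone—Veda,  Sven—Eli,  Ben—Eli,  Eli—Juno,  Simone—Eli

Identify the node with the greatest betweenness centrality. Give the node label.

Eli

Unnormalized betweenness of each node: Ben:3/2, Eli:15/2, Juno:0, Simone:3/2, Sven:0, Veda:1/2.
Eli has the largest value, 15/2, making it the main broker — the node through which the most shortest paths run.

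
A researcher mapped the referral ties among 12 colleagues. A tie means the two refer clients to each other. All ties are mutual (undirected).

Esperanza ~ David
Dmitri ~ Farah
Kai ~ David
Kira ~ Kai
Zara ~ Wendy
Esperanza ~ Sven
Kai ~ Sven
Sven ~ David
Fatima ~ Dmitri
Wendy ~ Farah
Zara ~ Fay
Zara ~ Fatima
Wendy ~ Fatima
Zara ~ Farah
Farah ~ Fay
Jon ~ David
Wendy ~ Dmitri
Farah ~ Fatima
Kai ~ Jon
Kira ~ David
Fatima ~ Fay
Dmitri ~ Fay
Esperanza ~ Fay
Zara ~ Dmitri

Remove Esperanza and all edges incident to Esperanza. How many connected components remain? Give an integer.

Without Esperanza, the remaining ties split the others into: {David, Jon, Kai, Kira, Sven}; {Dmitri, Farah, Fatima, Fay, Wendy, Zara}.
That's 2 separate components.

2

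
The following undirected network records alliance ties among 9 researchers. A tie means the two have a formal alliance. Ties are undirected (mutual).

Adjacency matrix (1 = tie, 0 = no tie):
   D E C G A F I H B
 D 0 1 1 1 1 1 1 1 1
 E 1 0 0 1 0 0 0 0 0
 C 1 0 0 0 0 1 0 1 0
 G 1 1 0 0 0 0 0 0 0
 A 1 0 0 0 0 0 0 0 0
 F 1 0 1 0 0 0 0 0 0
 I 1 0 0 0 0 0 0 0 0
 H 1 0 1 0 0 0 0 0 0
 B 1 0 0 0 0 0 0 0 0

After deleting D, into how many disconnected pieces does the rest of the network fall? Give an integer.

5

Without D, the remaining ties split the others into: {E, G}; {C, F, H}; {A}; {I}; {B}.
That's 5 separate components.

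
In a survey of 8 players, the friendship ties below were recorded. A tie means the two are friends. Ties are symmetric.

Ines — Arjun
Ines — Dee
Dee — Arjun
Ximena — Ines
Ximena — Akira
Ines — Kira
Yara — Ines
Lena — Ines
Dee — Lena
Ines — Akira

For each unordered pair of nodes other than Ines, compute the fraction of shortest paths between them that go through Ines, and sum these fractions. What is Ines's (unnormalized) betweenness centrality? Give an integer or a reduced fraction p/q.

Pairs whose geodesics pass through Ines — Yara–Lena: 1; Yara–Arjun: 1; Yara–Dee: 1; Yara–Ximena: 1; Yara–Kira: 1; Yara–Akira: 1; Lena–Arjun: 1/2; Lena–Ximena: 1; Lena–Kira: 1; Lena–Akira: 1; Arjun–Ximena: 1; Arjun–Kira: 1; Arjun–Akira: 1; Dee–Ximena: 1 … (+4 more pairs).
All other pairs contribute 0.
Summing the contributions gives betweenness(Ines) = 35/2.

35/2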